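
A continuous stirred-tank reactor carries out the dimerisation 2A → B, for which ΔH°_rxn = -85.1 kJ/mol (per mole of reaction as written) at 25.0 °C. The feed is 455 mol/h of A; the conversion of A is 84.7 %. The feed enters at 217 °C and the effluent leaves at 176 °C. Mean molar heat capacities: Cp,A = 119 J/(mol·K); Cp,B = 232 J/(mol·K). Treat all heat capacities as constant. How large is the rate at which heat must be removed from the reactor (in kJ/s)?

Extent of reaction ξ = 0.847 × 455 / 2 = 192.69 mol/h
Reaction term: ξ·ΔH°_rxn = 192.69 × -85.1 = -16398 kJ/h
Sensible, feed 217→25 °C: -10396 kJ/h
Outlet flows (mol/h): A 69.615, B 192.69
Sensible, products 25→176 °C: 8001.3 kJ/h
Q = ΔH = -18793 kJ/h = -5.2202 kW
Heat removed = 5.2202 kJ/s

Q_out = 5.22 kJ/s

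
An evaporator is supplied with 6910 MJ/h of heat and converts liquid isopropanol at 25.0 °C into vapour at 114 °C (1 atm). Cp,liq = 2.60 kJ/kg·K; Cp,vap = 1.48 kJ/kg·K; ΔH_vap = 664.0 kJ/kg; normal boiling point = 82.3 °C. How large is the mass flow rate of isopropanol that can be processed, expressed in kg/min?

ṁ = 134 kg/min

Δh = 2.60×(82.3−25.0) + 664.0 + 1.48×(114−82.3) = 859.9 kJ/kg
Q = 6910 MJ/h = 1919.4 kJ/s = 115170 kJ/min
ṁ = Q/Δh = 115170 / 859.9 = 133.93 kg/min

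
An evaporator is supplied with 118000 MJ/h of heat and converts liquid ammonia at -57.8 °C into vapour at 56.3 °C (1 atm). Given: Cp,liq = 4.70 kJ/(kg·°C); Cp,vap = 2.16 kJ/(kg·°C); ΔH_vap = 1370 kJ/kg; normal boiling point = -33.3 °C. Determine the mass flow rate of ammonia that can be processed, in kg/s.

ṁ = 19.5 kg/s

Δh = 4.70×(-33.3−-57.8) + 1370 + 2.16×(56.3−-33.3) = 1678.7 kJ/kg
Q = 118000 MJ/h = 32778 kJ/s = 32778 kJ/s
ṁ = Q/Δh = 32778 / 1678.7 = 19.526 kg/s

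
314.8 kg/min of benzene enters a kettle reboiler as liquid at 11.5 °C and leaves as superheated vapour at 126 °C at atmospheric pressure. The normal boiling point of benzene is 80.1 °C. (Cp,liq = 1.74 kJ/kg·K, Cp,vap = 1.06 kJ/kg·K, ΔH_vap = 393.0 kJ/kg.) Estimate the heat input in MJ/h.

liquid 11.5→80.1 °C: 119.36 kJ/kg
vaporisation at 80.1 °C: 393 kJ/kg
vapour 80.1→126 °C: 48.654 kJ/kg
Δh = 119.36 + 393 + 48.654 = 561.02 kJ/kg
Q = ṁ·Δh = 314.8 kg/min × 561.02 kJ/kg = 176610 kJ/min
|Q| = 2943.5 kW = 10597 MJ/h

Q = 10600 MJ/h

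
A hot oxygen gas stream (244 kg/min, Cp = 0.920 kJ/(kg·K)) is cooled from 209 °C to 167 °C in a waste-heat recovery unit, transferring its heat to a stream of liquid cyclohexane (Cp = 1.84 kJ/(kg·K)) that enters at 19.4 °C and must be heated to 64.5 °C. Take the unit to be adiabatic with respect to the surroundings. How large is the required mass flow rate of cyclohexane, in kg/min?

Heat released by hot stream: Q = 244 × 0.920 × (209 − 167) = 9428.2 kJ/min
Energy balance on cold side (adiabatic exchanger): Q = ṁ_c·Cp_c·(T_c,out − T_c,in)
ṁ_c = 9428.2 / [1.84 × (64.5 − 19.4)] = 113.61 kg/min

ṁ_c = 114 kg/min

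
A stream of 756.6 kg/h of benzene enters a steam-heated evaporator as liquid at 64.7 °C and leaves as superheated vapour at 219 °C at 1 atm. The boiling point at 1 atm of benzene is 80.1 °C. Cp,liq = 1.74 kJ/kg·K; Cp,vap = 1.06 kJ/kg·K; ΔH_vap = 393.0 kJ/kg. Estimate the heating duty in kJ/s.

liquid 64.7→80.1 °C: 26.796 kJ/kg
vaporisation at 80.1 °C: 393 kJ/kg
vapour 80.1→219 °C: 147.23 kJ/kg
Δh = 26.796 + 393 + 147.23 = 567.03 kJ/kg
Q = ṁ·Δh = 756.6 kg/h × 567.03 kJ/kg = 429010 kJ/h
|Q| = 119.17 kW

Q = 119 kJ/s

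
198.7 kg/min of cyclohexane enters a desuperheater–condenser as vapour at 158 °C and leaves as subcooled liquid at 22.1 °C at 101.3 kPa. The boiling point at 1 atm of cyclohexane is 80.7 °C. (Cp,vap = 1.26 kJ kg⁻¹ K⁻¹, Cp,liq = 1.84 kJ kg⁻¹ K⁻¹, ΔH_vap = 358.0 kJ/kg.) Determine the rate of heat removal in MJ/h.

Q_c = 6710 MJ/h

vapour 158→80.7 °C: -97.398 kJ/kg
condensation at 80.7 °C: -358 kJ/kg
liquid 80.7→22.1 °C: -107.82 kJ/kg
Δh = -97.398 + -358 + -107.82 = -563.22 kJ/kg
Q = ṁ·Δh = 198.7 kg/min × -563.22 kJ/kg = -111910 kJ/min
|Q| = 1865.2 kW = 6714.7 MJ/h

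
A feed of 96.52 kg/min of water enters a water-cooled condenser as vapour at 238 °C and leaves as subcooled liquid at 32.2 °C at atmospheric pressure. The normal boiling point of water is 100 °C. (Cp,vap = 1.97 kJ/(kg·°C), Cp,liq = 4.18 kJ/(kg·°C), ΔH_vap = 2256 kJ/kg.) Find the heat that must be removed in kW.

vapour 238→100 °C: -271.86 kJ/kg
condensation at 100 °C: -2256 kJ/kg
liquid 100→32.2 °C: -283.4 kJ/kg
Δh = -271.86 + -2256 + -283.4 = -2811.3 kJ/kg
Q = ṁ·Δh = 96.52 kg/min × -2811.3 kJ/kg = -271340 kJ/min
|Q| = 4522.4 kW

Q_c = 4520 kW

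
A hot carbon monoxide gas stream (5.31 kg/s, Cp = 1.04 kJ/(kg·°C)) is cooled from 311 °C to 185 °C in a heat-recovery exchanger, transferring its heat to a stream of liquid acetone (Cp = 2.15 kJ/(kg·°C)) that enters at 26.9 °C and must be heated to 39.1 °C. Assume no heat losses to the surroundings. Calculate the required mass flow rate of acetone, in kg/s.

ṁ_c = 26.5 kg/s

Heat released by hot stream: Q = 5.31 × 1.04 × (311 − 185) = 695.82 kJ/s
Energy balance on cold side (adiabatic exchanger): Q = ṁ_c·Cp_c·(T_c,out − T_c,in)
ṁ_c = 695.82 / [2.15 × (39.1 − 26.9)] = 26.528 kg/s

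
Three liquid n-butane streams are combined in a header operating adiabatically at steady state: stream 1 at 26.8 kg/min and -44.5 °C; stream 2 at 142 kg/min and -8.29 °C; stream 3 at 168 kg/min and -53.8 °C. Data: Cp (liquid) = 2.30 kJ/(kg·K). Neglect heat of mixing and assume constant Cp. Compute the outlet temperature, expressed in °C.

T_out = -33.9 °C

Energy balance with Q = 0: Σ ṁᵢCp,ᵢ(T_out − Tᵢ) = 0
Σ ṁᵢCp,ᵢTᵢ = 26.8×2.30×-44.5 + 142×2.30×-8.29 + 168×2.30×-53.8 = -26239
Σ ṁᵢCp,ᵢ = 26.8×2.30 + 142×2.30 + 168×2.30 = 774.64
T_out = -26239 / 774.64 = -33.872 °C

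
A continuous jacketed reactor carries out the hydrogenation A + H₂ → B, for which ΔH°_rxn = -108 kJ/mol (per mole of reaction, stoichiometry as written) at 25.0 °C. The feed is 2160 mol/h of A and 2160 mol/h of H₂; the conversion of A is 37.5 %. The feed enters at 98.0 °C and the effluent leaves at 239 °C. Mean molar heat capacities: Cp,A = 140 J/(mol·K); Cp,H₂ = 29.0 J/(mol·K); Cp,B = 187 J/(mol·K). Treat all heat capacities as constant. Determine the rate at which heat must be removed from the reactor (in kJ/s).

Extent of reaction ξ = 0.375 × 2160 = 810 mol/h
Reaction term: ξ·ΔH°_rxn = 810 × -108 = -87480 kJ/h
Sensible, feed 98.0→25 °C: -26648 kJ/h
Outlet flows (mol/h): A 1350, H₂ 1350, B 810
Sensible, products 25→239 °C: 81239 kJ/h
Q = ΔH = -32889 kJ/h = -9.1359 kW
Heat removed = 9.1359 kJ/s

Q_out = 9.14 kJ/s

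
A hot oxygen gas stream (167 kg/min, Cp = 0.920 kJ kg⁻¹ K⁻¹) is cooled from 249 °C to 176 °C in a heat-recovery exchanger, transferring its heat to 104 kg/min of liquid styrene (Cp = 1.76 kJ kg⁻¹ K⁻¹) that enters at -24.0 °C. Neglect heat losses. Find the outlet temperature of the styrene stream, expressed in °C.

T_c,out = 37.3 °C

Heat released by hot stream: Q = 167 × 0.920 × (249 − 176) = 11216 kJ/min
Energy balance on cold side (adiabatic exchanger): Q = ṁ_c·Cp_c·(T_c,out − T_c,in)
T_c,out = -24.0 + 11216/(104 × 1.76) = 37.275 °C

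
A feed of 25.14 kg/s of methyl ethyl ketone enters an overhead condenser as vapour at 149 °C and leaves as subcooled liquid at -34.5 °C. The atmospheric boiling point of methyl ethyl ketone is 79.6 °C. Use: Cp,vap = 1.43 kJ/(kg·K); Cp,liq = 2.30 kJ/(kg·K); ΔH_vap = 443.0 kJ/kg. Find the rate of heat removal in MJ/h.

vapour 149→79.6 °C: -99.242 kJ/kg
condensation at 79.6 °C: -443 kJ/kg
liquid 79.6→-34.5 °C: -262.43 kJ/kg
Δh = -99.242 + -443 + -262.43 = -804.67 kJ/kg
Q = ṁ·Δh = 25.14 kg/s × -804.67 kJ/kg = -20229 kJ/s
|Q| = 20229 kW = 72826 MJ/h

Q_c = 72800 MJ/h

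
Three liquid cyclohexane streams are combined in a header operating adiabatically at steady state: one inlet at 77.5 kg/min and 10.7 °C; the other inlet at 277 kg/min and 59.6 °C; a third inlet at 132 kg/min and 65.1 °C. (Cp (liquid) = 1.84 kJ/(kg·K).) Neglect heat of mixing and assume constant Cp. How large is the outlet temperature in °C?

T_out = 53.3 °C

Adiabatic, steady state ⇒ Σ ṁᵢCp,ᵢ(T_out − Tᵢ) = 0
Σ ṁᵢCp,ᵢTᵢ = 77.5×1.84×10.7 + 277×1.84×59.6 + 132×1.84×65.1 = 47714
Σ ṁᵢCp,ᵢ = 77.5×1.84 + 277×1.84 + 132×1.84 = 895.16
T_out = 47714 / 895.16 = 53.302 °C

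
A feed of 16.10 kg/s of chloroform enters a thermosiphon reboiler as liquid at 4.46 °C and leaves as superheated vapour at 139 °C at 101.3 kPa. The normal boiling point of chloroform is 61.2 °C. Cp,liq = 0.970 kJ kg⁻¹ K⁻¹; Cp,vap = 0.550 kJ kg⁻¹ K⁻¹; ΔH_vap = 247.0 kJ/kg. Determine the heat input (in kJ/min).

liquid 4.46→61.2 °C: 55.038 kJ/kg
vaporisation at 61.2 °C: 247 kJ/kg
vapour 61.2→139 °C: 42.79 kJ/kg
Δh = 55.038 + 247 + 42.79 = 344.83 kJ/kg
Q = ṁ·Δh = 16.10 kg/s × 344.83 kJ/kg = 5551.7 kJ/s
|Q| = 5551.7 kW = 333100 kJ/min

Q = 333000 kJ/min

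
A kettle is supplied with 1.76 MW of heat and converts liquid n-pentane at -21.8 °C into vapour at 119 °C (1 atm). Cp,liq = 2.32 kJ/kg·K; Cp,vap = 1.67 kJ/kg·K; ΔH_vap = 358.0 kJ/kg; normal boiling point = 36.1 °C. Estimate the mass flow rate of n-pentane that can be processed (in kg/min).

ṁ = 167 kg/min

Δh = 2.32×(36.1−-21.8) + 358.0 + 1.67×(119−36.1) = 630.77 kJ/kg
Q = 1.76 MW = 1760 kJ/s = 105600 kJ/min
ṁ = Q/Δh = 105600 / 630.77 = 167.41 kg/min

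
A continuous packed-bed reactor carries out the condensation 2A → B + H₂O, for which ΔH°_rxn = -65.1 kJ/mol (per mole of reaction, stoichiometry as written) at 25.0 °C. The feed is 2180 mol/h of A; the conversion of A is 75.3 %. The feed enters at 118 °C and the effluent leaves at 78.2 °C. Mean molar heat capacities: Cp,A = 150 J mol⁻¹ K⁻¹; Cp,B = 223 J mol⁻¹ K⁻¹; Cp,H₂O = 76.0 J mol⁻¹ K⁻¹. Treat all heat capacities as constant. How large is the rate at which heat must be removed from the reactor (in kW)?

Extent of reaction ξ = 0.753 × 2180 / 2 = 820.77 mol/h
Reaction term: ξ·ΔH°_rxn = 820.77 × -65.1 = -53432 kJ/h
Sensible, feed 118→25 °C: -30411 kJ/h
Outlet flows (mol/h): A 538.46, B 820.77, H₂O 820.77
Sensible, products 25→78.2 °C: 17353 kJ/h
Q = ΔH = -66490 kJ/h = -18.47 kW
Heat removed = 18.47 kW

Q_out = 18.5 kW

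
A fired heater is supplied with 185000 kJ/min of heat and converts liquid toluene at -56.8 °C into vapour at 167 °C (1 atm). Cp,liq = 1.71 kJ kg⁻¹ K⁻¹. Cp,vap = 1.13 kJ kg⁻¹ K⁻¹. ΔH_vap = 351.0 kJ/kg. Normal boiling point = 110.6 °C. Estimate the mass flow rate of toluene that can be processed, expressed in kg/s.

ṁ = 4.40 kg/s

Δh = 1.71×(110.6−-56.8) + 351.0 + 1.13×(167−110.6) = 700.99 kJ/kg
Q = 185000 kJ/min = 3083.3 kJ/s = 3083.3 kJ/s
ṁ = Q/Δh = 3083.3 / 700.99 = 4.3986 kg/s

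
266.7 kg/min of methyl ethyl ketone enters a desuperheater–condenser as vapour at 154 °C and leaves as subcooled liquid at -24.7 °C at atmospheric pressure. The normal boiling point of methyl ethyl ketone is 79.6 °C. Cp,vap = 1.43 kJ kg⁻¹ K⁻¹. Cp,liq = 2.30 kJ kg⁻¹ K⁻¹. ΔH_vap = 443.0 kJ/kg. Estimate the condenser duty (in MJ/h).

vapour 154→79.6 °C: -106.39 kJ/kg
condensation at 79.6 °C: -443 kJ/kg
liquid 79.6→-24.7 °C: -239.89 kJ/kg
Δh = -106.39 + -443 + -239.89 = -789.28 kJ/kg
Q = ṁ·Δh = 266.7 kg/min × -789.28 kJ/kg = -210500 kJ/min
|Q| = 3508.4 kW = 12630 MJ/h

Q_c = 12600 MJ/h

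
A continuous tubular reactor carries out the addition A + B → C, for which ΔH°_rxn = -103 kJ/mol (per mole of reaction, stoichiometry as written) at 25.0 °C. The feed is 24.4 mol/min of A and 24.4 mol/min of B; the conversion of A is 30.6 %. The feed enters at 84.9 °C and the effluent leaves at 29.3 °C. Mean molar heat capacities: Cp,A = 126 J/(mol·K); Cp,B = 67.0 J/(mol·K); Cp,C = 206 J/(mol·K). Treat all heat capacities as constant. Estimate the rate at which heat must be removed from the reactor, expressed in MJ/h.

Extent of reaction ξ = 0.306 × 24.4 = 7.4664 mol/min
Reaction term: ξ·ΔH°_rxn = 7.4664 × -103 = -769.04 kJ/min
Sensible, feed 84.9→25 °C: -282.08 kJ/min
Outlet flows (mol/min): A 16.934, B 16.934, C 7.4664
Sensible, products 25→29.3 °C: 20.667 kJ/min
Q = ΔH = -1030.5 kJ/min = -17.174 kW
Heat removed = 61.827 MJ/h

Q_out = 61.8 MJ/h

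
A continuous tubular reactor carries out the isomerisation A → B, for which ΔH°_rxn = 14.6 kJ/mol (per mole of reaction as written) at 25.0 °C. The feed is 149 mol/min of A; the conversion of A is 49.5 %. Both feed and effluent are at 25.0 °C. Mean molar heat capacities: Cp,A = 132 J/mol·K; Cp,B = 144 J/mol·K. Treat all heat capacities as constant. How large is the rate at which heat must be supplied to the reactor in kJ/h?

Q_in = 64600 kJ/h

Extent of reaction ξ = 0.495 × 149 = 73.755 mol/min
Reaction term: ξ·ΔH°_rxn = 73.755 × 14.6 = 1076.8 kJ/min
Q = ΔH = 1076.8 kJ/min = 17.947 kW
Heat supplied = 64609 kJ/h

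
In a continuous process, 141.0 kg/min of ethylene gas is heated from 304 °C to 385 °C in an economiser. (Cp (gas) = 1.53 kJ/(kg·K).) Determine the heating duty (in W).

Q = ṁ·Cp·ΔT = 141.0 × 1.53 × (385 − 304) = 17474 kJ/min
Converting: 17474 / 60 s = 291.24 kW
Heating duty = 291240 W

Q = 291000 W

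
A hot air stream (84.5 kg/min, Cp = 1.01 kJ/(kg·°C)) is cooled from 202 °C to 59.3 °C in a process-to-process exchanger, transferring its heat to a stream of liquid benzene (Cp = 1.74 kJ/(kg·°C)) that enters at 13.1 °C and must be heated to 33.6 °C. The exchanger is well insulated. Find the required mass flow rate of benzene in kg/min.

ṁ_c = 341 kg/min

Heat released by hot stream: Q = 84.5 × 1.01 × (202 − 59.3) = 12179 kJ/min
Energy balance on cold side (adiabatic exchanger): Q = ṁ_c·Cp_c·(T_c,out − T_c,in)
ṁ_c = 12179 / [1.74 × (33.6 − 13.1)] = 341.43 kg/min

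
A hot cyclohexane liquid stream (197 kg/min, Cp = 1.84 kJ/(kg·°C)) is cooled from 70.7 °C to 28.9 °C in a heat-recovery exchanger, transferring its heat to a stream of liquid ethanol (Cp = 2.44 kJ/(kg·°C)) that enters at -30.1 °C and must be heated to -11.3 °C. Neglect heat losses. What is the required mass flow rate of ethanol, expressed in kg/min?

ṁ_c = 330 kg/min

Heat released by hot stream: Q = 197 × 1.84 × (70.7 − 28.9) = 15152 kJ/min
Energy balance on cold side (adiabatic exchanger): Q = ṁ_c·Cp_c·(T_c,out − T_c,in)
ṁ_c = 15152 / [2.44 × (-11.3 − -30.1)] = 330.3 kg/min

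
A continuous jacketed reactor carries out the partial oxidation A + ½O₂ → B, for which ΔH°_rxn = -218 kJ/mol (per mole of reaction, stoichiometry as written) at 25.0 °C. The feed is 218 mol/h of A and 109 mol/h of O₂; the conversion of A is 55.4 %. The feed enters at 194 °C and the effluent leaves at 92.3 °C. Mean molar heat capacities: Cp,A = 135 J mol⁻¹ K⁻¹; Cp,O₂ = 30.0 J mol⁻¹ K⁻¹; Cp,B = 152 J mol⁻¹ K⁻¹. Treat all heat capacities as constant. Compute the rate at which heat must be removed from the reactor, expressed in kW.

Extent of reaction ξ = 0.554 × 218 = 120.77 mol/h
Reaction term: ξ·ΔH°_rxn = 120.77 × -218 = -26328 kJ/h
Sensible, feed 194→25 °C: -5526.3 kJ/h
Outlet flows (mol/h): A 97.228, O₂ 48.614, B 120.77
Sensible, products 25→92.3 °C: 2217 kJ/h
Q = ΔH = -29638 kJ/h = -8.2327 kW
Heat removed = 8.2327 kW

Q_out = 8.23 kW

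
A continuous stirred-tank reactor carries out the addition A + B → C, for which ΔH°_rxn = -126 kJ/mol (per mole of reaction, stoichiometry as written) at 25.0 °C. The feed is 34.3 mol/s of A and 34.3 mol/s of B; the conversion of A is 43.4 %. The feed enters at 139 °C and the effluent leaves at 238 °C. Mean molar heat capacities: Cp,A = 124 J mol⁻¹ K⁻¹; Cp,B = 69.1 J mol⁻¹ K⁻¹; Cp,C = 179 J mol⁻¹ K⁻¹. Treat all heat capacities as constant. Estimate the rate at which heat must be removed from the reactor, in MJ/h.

Q_out = 4550 MJ/h

Extent of reaction ξ = 0.434 × 34.3 = 14.886 mol/s
Reaction term: ξ·ΔH°_rxn = 14.886 × -126 = -1875.7 kJ/s
Sensible, feed 139→25 °C: -755.06 kJ/s
Outlet flows (mol/s): A 19.414, B 19.414, C 14.886
Sensible, products 25→238 °C: 1366.1 kJ/s
Q = ΔH = -1264.7 kJ/s = -1264.7 kW
Heat removed = 4552.8 MJ/h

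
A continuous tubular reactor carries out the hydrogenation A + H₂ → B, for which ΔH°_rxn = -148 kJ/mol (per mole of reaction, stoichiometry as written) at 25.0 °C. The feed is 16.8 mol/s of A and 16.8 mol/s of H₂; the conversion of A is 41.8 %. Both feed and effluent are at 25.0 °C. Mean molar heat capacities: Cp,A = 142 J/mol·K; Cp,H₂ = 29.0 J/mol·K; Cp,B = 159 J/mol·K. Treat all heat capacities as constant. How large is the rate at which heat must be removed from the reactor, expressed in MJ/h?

Extent of reaction ξ = 0.418 × 16.8 = 7.0224 mol/s
Reaction term: ξ·ΔH°_rxn = 7.0224 × -148 = -1039.3 kJ/s
Q = ΔH = -1039.3 kJ/s = -1039.3 kW
Heat removed = 3741.5 MJ/h

Q_out = 3740 MJ/h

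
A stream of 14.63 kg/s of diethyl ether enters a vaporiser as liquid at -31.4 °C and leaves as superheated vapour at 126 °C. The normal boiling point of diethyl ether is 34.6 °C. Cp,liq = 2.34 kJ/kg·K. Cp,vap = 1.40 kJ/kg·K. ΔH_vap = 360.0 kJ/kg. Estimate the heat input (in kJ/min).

liquid -31.4→34.6 °C: 154.44 kJ/kg
vaporisation at 34.6 °C: 360 kJ/kg
vapour 34.6→126 °C: 127.96 kJ/kg
Δh = 154.44 + 360 + 127.96 = 642.4 kJ/kg
Q = ṁ·Δh = 14.63 kg/s × 642.4 kJ/kg = 9398.3 kJ/s
|Q| = 9398.3 kW = 563900 kJ/min

Q = 564000 kJ/min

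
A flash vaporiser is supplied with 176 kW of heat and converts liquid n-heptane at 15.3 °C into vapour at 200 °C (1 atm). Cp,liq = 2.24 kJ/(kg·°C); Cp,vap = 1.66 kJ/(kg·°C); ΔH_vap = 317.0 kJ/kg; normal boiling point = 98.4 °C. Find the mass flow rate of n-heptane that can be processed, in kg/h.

ṁ = 943 kg/h

Δh = 2.24×(98.4−15.3) + 317.0 + 1.66×(200−98.4) = 671.8 kJ/kg
Q = 176 kW = 176 kJ/s = 633600 kJ/h
ṁ = Q/Δh = 633600 / 671.8 = 943.14 kg/h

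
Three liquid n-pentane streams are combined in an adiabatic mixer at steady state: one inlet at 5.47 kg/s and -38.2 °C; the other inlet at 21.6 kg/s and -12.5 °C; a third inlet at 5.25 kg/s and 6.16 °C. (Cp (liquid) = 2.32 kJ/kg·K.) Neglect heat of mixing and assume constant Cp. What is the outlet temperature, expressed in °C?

No heat crosses the boundary, so H_out = H_in.
T_out = Σ ṁᵢCp,ᵢTᵢ / Σ ṁᵢCp,ᵢ
      = -1036.1 / 74.982 = -13.819 °C

T_out = -13.8 °C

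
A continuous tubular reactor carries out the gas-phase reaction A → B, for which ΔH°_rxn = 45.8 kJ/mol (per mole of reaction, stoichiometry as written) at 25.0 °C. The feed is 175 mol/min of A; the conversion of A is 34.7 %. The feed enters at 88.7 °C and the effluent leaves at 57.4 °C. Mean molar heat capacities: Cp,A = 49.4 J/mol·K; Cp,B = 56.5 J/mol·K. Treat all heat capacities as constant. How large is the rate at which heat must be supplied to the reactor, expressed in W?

Extent of reaction ξ = 0.347 × 175 = 60.725 mol/min
Reaction term: ξ·ΔH°_rxn = 60.725 × 45.8 = 2781.2 kJ/min
Sensible, feed 88.7→25 °C: -550.69 kJ/min
Outlet flows (mol/min): A 114.28, B 60.725
Sensible, products 25→57.4 °C: 294.07 kJ/min
Q = ΔH = 2524.6 kJ/min = 42.076 kW
Heat supplied = 42076 W

Q_in = 42100 W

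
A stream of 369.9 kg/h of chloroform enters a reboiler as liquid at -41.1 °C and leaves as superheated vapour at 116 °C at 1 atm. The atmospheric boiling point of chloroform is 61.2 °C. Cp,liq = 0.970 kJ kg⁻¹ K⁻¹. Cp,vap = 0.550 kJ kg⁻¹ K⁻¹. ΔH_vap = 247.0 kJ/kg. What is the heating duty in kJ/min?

liquid -41.1→61.2 °C: 99.231 kJ/kg
vaporisation at 61.2 °C: 247 kJ/kg
vapour 61.2→116 °C: 30.14 kJ/kg
Δh = 99.231 + 247 + 30.14 = 376.37 kJ/kg
Q = ṁ·Δh = 369.9 kg/h × 376.37 kJ/kg = 139220 kJ/h
|Q| = 38.672 kW = 2320.3 kJ/min

Q = 2320 kJ/min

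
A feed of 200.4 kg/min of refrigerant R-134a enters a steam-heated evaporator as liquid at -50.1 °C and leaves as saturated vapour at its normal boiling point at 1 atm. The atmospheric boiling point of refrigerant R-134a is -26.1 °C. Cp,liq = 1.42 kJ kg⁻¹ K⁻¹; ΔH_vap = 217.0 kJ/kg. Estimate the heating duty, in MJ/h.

liquid -50.1→-26.1 °C: 34.08 kJ/kg
vaporisation at -26.1 °C: 217 kJ/kg
Δh = 34.08 + 217 = 251.08 kJ/kg
Q = ṁ·Δh = 200.4 kg/min × 251.08 kJ/kg = 50316 kJ/min
|Q| = 838.61 kW = 3019 MJ/h

Q = 3020 MJ/h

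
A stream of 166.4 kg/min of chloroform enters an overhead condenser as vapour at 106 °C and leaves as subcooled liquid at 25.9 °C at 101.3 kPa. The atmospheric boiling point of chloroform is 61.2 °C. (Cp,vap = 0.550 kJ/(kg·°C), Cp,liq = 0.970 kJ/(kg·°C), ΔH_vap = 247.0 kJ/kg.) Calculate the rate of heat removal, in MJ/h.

vapour 106→61.2 °C: -24.64 kJ/kg
condensation at 61.2 °C: -247 kJ/kg
liquid 61.2→25.9 °C: -34.241 kJ/kg
Δh = -24.64 + -247 + -34.241 = -305.88 kJ/kg
Q = ṁ·Δh = 166.4 kg/min × -305.88 kJ/kg = -50899 kJ/min
|Q| = 848.31 kW = 3053.9 MJ/h

Q_c = 3050 MJ/h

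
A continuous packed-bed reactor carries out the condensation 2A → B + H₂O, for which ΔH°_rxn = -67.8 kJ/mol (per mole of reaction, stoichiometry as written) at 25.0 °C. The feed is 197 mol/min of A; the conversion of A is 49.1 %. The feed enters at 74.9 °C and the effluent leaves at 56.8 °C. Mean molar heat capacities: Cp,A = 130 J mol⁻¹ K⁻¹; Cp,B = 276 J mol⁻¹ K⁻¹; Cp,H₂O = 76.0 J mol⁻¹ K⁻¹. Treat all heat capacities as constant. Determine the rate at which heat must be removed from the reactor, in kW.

Q_out = 60.0 kW

Extent of reaction ξ = 0.491 × 197 / 2 = 48.364 mol/min
Reaction term: ξ·ΔH°_rxn = 48.364 × -67.8 = -3279 kJ/min
Sensible, feed 74.9→25 °C: -1277.9 kJ/min
Outlet flows (mol/min): A 100.27, B 48.364, H₂O 48.364
Sensible, products 25→56.8 °C: 955.89 kJ/min
Q = ΔH = -3601.1 kJ/min = -60.018 kW
Heat removed = 60.018 kW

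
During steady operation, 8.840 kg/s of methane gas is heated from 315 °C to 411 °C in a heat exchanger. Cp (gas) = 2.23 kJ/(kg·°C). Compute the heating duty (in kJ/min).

Q = 114000 kJ/min

Q = ṁ·Cp·ΔT = 8.840 × 2.23 × (411 − 315) = 1892.5 kJ/s
Heating duty = 113550 kJ/min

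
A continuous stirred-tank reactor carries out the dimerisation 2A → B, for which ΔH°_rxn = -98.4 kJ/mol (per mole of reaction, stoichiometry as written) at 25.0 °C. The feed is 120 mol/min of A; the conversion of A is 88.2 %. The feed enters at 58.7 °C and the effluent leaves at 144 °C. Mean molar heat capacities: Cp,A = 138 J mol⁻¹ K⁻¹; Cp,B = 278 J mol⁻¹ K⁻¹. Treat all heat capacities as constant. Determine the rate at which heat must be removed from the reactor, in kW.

Extent of reaction ξ = 0.882 × 120 / 2 = 52.92 mol/min
Reaction term: ξ·ΔH°_rxn = 52.92 × -98.4 = -5207.3 kJ/min
Sensible, feed 58.7→25 °C: -558.07 kJ/min
Outlet flows (mol/min): A 14.16, B 52.92
Sensible, products 25→144 °C: 1983.2 kJ/min
Q = ΔH = -3782.2 kJ/min = -63.036 kW
Heat removed = 63.036 kW

Q_out = 63.0 kW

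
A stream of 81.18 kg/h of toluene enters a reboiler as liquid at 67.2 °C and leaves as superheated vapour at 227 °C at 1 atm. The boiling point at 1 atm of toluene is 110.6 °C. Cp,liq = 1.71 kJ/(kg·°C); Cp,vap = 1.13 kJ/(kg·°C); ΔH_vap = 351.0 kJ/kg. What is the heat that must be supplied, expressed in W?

Q = 12600 W

liquid 67.2→110.6 °C: 74.214 kJ/kg
vaporisation at 110.6 °C: 351 kJ/kg
vapour 110.6→227 °C: 131.53 kJ/kg
Δh = 74.214 + 351 + 131.53 = 556.75 kJ/kg
Q = ṁ·Δh = 81.18 kg/h × 556.75 kJ/kg = 45197 kJ/h
|Q| = 12.555 kW = 12555 W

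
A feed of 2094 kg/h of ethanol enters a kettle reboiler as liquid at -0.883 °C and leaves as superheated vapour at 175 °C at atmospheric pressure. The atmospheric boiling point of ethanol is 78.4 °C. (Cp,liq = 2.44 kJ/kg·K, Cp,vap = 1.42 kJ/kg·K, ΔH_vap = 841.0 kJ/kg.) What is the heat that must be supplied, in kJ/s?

liquid -0.883→78.4 °C: 193.45 kJ/kg
vaporisation at 78.4 °C: 841 kJ/kg
vapour 78.4→175 °C: 137.17 kJ/kg
Δh = 193.45 + 841 + 137.17 = 1171.6 kJ/kg
Q = ṁ·Δh = 2094 kg/h × 1171.6 kJ/kg = 2.4534e+06 kJ/h
|Q| = 681.49 kW

Q = 681 kJ/s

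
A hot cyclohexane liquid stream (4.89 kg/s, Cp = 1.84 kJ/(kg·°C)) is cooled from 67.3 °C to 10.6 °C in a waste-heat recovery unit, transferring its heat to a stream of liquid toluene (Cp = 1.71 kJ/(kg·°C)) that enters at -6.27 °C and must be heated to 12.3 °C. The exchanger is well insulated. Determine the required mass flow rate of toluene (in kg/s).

Heat released by hot stream: Q = 4.89 × 1.84 × (67.3 − 10.6) = 510.16 kJ/s
Energy balance on cold side (adiabatic exchanger): Q = ṁ_c·Cp_c·(T_c,out − T_c,in)
ṁ_c = 510.16 / [1.71 × (12.3 − -6.27)] = 16.066 kg/s

ṁ_c = 16.1 kg/s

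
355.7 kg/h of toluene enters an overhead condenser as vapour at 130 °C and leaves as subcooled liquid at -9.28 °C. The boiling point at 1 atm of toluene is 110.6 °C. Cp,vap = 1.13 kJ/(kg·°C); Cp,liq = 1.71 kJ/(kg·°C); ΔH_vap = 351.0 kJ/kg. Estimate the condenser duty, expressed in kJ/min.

Q_c = 3430 kJ/min

vapour 130→110.6 °C: -21.922 kJ/kg
condensation at 110.6 °C: -351 kJ/kg
liquid 110.6→-9.28 °C: -204.99 kJ/kg
Δh = -21.922 + -351 + -204.99 = -577.92 kJ/kg
Q = ṁ·Δh = 355.7 kg/h × -577.92 kJ/kg = -205570 kJ/h
|Q| = 57.101 kW = 3426.1 kJ/min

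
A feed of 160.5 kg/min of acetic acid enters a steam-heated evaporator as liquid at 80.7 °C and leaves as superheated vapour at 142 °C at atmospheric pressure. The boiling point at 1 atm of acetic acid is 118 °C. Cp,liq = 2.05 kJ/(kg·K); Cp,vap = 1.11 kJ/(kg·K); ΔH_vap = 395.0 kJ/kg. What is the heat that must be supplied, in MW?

Q = 1.33 MW

liquid 80.7→118 °C: 76.465 kJ/kg
vaporisation at 118 °C: 395 kJ/kg
vapour 118→142 °C: 26.64 kJ/kg
Δh = 76.465 + 395 + 26.64 = 498.11 kJ/kg
Q = ṁ·Δh = 160.5 kg/min × 498.11 kJ/kg = 79946 kJ/min
|Q| = 1332.4 kW = 1.3324 MW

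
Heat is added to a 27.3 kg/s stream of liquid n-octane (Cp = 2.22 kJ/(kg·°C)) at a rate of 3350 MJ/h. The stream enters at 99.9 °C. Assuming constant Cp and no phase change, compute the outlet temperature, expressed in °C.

T_out = 115 °C

Q = 3350 MJ/h = 930.56 kJ/s
ΔT = Q/(ṁ·Cp) = 930.56/(27.3×2.22) = 15.354 K
T_out = 99.9 + 15.354 = 115.25 °C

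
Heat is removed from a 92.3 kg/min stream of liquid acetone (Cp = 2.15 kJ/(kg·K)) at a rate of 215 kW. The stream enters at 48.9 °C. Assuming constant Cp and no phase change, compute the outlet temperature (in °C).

Q = 215 kW = 12900 kJ/min
ΔT = Q/(ṁ·Cp) = 12900/(92.3×2.15) = 65.005 K
T_out = 48.9 − 65.005 = -16.105 °C

T_out = -16.1 °C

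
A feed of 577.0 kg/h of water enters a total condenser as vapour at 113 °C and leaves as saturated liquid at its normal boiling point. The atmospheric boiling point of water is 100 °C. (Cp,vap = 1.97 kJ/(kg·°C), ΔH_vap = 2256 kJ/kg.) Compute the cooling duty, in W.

vapour 113→100 °C: -25.61 kJ/kg
condensation at 100 °C: -2256 kJ/kg
Δh = -25.61 + -2256 = -2281.6 kJ/kg
Q = ṁ·Δh = 577.0 kg/h × -2281.6 kJ/kg = -1.3165e+06 kJ/h
|Q| = 365.69 kW = 365690 W

Q_c = 366000 W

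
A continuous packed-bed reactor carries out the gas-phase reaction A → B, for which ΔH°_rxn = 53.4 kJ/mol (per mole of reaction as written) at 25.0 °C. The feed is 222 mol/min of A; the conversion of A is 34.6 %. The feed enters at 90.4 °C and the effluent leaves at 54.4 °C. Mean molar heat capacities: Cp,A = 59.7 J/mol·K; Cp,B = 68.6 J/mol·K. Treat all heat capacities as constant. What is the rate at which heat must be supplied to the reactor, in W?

Q_in = 60700 W

Extent of reaction ξ = 0.346 × 222 = 76.812 mol/min
Reaction term: ξ·ΔH°_rxn = 76.812 × 53.4 = 4101.8 kJ/min
Sensible, feed 90.4→25 °C: -866.77 kJ/min
Outlet flows (mol/min): A 145.19, B 76.812
Sensible, products 25→54.4 °C: 409.75 kJ/min
Q = ΔH = 3644.7 kJ/min = 60.746 kW
Heat supplied = 60746 W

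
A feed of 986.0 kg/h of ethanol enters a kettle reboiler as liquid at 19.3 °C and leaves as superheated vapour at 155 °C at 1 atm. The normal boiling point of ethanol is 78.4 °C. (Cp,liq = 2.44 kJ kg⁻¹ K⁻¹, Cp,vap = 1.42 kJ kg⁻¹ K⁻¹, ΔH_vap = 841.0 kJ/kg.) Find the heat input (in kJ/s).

liquid 19.3→78.4 °C: 144.2 kJ/kg
vaporisation at 78.4 °C: 841 kJ/kg
vapour 78.4→155 °C: 108.77 kJ/kg
Δh = 144.2 + 841 + 108.77 = 1094 kJ/kg
Q = ṁ·Δh = 986.0 kg/h × 1094 kJ/kg = 1.0787e+06 kJ/h
|Q| = 299.63 kW

Q = 300 kJ/s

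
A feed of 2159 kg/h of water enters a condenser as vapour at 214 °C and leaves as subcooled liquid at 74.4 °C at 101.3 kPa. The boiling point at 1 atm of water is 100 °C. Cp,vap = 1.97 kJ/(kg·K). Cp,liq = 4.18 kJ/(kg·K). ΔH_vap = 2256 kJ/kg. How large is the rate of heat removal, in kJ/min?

Q_c = 93100 kJ/min

vapour 214→100 °C: -224.58 kJ/kg
condensation at 100 °C: -2256 kJ/kg
liquid 100→74.4 °C: -107.01 kJ/kg
Δh = -224.58 + -2256 + -107.01 = -2587.6 kJ/kg
Q = ṁ·Δh = 2159 kg/h × -2587.6 kJ/kg = -5.5866e+06 kJ/h
|Q| = 1551.8 kW = 93110 kJ/min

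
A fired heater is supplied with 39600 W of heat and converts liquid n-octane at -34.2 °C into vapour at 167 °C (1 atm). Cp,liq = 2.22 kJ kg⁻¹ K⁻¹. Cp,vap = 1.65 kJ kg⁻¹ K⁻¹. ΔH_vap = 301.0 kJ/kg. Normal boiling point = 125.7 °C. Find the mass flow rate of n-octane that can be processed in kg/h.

ṁ = 197 kg/h

Δh = 2.22×(125.7−-34.2) + 301.0 + 1.65×(167−125.7) = 724.12 kJ/kg
Q = 39600 W = 39.6 kJ/s = 142560 kJ/h
ṁ = Q/Δh = 142560 / 724.12 = 196.87 kg/h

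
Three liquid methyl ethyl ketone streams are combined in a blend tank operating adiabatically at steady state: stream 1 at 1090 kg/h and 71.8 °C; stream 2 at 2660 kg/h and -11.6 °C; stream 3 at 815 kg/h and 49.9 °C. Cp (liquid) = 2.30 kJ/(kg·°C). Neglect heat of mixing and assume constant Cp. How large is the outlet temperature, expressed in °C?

T_out = 19.3 °C

No heat crosses the boundary, so H_out = H_in.
T_out = Σ ṁᵢCp,ᵢTᵢ / Σ ṁᵢCp,ᵢ
      = 202570 / 10499 = 19.293 °C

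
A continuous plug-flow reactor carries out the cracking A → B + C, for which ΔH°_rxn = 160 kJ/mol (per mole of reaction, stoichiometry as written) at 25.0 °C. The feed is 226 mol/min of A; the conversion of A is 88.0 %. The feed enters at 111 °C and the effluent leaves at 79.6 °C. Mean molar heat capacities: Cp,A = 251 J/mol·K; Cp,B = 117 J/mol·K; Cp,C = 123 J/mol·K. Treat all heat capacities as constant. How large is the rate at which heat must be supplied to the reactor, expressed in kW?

Extent of reaction ξ = 0.880 × 226 = 198.88 mol/min
Reaction term: ξ·ΔH°_rxn = 198.88 × 160 = 31821 kJ/min
Sensible, feed 111→25 °C: -4878.4 kJ/min
Outlet flows (mol/min): A 27.12, B 198.88, C 198.88
Sensible, products 25→79.6 °C: 2977.8 kJ/min
Q = ΔH = 29920 kJ/min = 498.67 kW
Heat supplied = 498.67 kW

Q_in = 499 kW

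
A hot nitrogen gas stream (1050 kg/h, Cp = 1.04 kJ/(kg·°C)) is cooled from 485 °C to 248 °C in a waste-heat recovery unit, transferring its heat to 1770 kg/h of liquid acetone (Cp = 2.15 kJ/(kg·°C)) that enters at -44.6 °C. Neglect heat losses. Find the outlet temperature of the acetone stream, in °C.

T_c,out = 23.4 °C

Heat released by hot stream: Q = 1050 × 1.04 × (485 − 248) = 258800 kJ/h
Energy balance on cold side (adiabatic exchanger): Q = ṁ_c·Cp_c·(T_c,out − T_c,in)
T_c,out = -44.6 + 258800/(1770 × 2.15) = 23.408 °C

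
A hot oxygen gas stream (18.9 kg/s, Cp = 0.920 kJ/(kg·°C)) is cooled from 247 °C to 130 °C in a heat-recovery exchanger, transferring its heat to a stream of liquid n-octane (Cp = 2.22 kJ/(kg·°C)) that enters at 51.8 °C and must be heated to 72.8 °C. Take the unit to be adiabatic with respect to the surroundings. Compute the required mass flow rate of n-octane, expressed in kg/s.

Heat released by hot stream: Q = 18.9 × 0.920 × (247 − 130) = 2034.4 kJ/s
Energy balance on cold side (adiabatic exchanger): Q = ṁ_c·Cp_c·(T_c,out − T_c,in)
ṁ_c = 2034.4 / [2.22 × (72.8 − 51.8)] = 43.638 kg/s

ṁ_c = 43.6 kg/s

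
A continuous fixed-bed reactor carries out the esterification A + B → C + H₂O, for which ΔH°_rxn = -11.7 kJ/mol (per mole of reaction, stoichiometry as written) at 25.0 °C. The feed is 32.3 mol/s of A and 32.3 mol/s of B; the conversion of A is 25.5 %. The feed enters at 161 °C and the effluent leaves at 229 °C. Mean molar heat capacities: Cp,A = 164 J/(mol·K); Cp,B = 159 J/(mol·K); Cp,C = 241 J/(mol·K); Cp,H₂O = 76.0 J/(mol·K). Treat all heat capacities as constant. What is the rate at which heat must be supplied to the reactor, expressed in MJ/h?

Q_in = 2170 MJ/h

Extent of reaction ξ = 0.255 × 32.3 = 8.2365 mol/s
Reaction term: ξ·ΔH°_rxn = 8.2365 × -11.7 = -96.367 kJ/s
Sensible, feed 161→25 °C: -1418.9 kJ/s
Outlet flows (mol/s): A 24.063, B 24.063, C 8.2365, H₂O 8.2365
Sensible, products 25→229 °C: 2118.2 kJ/s
Q = ΔH = 602.99 kJ/s = 602.99 kW
Heat supplied = 2170.8 MJ/h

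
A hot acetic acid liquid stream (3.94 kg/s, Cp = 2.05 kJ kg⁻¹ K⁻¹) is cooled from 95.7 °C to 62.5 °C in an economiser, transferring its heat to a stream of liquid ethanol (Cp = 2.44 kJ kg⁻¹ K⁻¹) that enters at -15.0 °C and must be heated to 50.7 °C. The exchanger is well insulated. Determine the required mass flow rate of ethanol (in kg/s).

Heat released by hot stream: Q = 3.94 × 2.05 × (95.7 − 62.5) = 268.16 kJ/s
Energy balance on cold side (adiabatic exchanger): Q = ṁ_c·Cp_c·(T_c,out − T_c,in)
ṁ_c = 268.16 / [2.44 × (50.7 − -15.0)] = 1.6728 kg/s

ṁ_c = 1.67 kg/s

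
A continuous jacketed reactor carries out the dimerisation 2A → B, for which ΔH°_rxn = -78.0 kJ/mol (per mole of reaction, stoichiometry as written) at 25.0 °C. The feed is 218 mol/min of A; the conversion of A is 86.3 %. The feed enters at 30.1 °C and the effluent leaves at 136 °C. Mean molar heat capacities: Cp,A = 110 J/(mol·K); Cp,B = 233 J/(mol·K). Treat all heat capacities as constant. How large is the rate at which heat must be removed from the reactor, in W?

Q_out = 77700 W

Extent of reaction ξ = 0.863 × 218 / 2 = 94.067 mol/min
Reaction term: ξ·ΔH°_rxn = 94.067 × -78.0 = -7337.2 kJ/min
Sensible, feed 30.1→25 °C: -122.3 kJ/min
Outlet flows (mol/min): A 29.866, B 94.067
Sensible, products 25→136 °C: 2797.5 kJ/min
Q = ΔH = -4662 kJ/min = -77.7 kW
Heat removed = 77700 W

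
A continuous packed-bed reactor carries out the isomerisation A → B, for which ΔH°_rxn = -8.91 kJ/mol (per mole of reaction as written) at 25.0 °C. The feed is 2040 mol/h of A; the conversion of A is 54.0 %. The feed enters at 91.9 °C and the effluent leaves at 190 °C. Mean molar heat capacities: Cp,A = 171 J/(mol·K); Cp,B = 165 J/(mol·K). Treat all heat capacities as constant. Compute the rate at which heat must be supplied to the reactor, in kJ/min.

Extent of reaction ξ = 0.540 × 2040 = 1101.6 mol/h
Reaction term: ξ·ΔH°_rxn = 1101.6 × -8.91 = -9815.3 kJ/h
Sensible, feed 91.9→25 °C: -23337 kJ/h
Outlet flows (mol/h): A 938.4, B 1101.6
Sensible, products 25→190 °C: 56468 kJ/h
Q = ΔH = 23315 kJ/h = 6.4765 kW
Heat supplied = 388.59 kJ/min

Q_in = 389 kJ/min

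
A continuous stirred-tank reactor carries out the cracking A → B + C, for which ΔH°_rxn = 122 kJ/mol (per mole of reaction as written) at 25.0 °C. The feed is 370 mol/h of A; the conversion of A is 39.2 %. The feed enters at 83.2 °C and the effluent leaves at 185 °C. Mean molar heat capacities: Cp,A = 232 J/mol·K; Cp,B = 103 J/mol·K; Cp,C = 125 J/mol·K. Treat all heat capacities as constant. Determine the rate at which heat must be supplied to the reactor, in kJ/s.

Q_in = 7.32 kJ/s

Extent of reaction ξ = 0.392 × 370 = 145.04 mol/h
Reaction term: ξ·ΔH°_rxn = 145.04 × 122 = 17695 kJ/h
Sensible, feed 83.2→25 °C: -4995.9 kJ/h
Outlet flows (mol/h): A 224.96, B 145.04, C 145.04
Sensible, products 25→185 °C: 13642 kJ/h
Q = ΔH = 26341 kJ/h = 7.3168 kW
Heat supplied = 7.3168 kJ/s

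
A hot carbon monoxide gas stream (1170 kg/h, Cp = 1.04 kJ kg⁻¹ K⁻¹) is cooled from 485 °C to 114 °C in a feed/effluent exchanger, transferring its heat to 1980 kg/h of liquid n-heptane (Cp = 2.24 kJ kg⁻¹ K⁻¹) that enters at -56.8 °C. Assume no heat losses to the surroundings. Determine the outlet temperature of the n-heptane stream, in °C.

T_c,out = 45.0 °C

Heat released by hot stream: Q = 1170 × 1.04 × (485 − 114) = 451430 kJ/h
Energy balance on cold side (adiabatic exchanger): Q = ṁ_c·Cp_c·(T_c,out − T_c,in)
T_c,out = -56.8 + 451430/(1980 × 2.24) = 44.984 °C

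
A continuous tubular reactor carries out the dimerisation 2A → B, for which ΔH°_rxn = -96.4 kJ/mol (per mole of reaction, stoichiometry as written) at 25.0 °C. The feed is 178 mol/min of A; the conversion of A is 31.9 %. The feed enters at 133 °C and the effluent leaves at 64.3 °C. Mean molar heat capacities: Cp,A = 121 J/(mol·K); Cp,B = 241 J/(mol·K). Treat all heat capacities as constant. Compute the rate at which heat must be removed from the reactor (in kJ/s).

Extent of reaction ξ = 0.319 × 178 / 2 = 28.391 mol/min
Reaction term: ξ·ΔH°_rxn = 28.391 × -96.4 = -2736.9 kJ/min
Sensible, feed 133→25 °C: -2326.1 kJ/min
Outlet flows (mol/min): A 121.22, B 28.391
Sensible, products 25→64.3 °C: 845.33 kJ/min
Q = ΔH = -4217.7 kJ/min = -70.294 kW
Heat removed = 70.294 kJ/s

Q_out = 70.3 kJ/s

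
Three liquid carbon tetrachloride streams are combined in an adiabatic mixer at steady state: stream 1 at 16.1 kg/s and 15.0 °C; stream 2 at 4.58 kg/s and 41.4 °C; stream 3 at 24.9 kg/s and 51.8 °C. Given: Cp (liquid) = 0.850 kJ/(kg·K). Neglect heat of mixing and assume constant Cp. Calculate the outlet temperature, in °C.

T_out = 37.8 °C

Adiabatic, steady state ⇒ Σ ṁᵢCp,ᵢ(T_out − Tᵢ) = 0
T_out = Σ ṁᵢCp,ᵢTᵢ / Σ ṁᵢCp,ᵢ
      = 1462.8 / 38.743 = 37.756 °C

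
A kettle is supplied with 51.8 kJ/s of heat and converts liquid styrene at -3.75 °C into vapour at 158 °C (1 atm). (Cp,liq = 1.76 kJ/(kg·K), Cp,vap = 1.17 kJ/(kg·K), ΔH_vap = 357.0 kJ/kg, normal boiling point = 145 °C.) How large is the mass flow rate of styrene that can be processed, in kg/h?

Δh = 1.76×(145−-3.75) + 357.0 + 1.17×(158−145) = 634.01 kJ/kg
Q = 51.8 kJ/s = 51.8 kJ/s = 186480 kJ/h
ṁ = Q/Δh = 186480 / 634.01 = 294.13 kg/h

ṁ = 294 kg/h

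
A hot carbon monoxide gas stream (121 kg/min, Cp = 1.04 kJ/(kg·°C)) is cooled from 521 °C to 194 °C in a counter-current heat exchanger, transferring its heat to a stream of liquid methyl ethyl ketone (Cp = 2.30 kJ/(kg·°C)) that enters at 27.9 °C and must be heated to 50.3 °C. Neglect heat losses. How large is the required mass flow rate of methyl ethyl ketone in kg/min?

ṁ_c = 799 kg/min

Heat released by hot stream: Q = 121 × 1.04 × (521 − 194) = 41150 kJ/min
Energy balance on cold side (adiabatic exchanger): Q = ṁ_c·Cp_c·(T_c,out − T_c,in)
ṁ_c = 41150 / [2.30 × (50.3 − 27.9)] = 798.71 kg/min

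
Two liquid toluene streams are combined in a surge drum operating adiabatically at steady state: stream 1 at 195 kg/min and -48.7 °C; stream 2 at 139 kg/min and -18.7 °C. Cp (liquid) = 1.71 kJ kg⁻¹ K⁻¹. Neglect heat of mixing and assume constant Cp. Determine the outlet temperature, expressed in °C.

Adiabatic, steady state ⇒ Σ ṁᵢCp,ᵢ(T_out − Tᵢ) = 0
Σ ṁᵢCp,ᵢTᵢ = 195×1.71×-48.7 + 139×1.71×-18.7 = -20684
Σ ṁᵢCp,ᵢ = 195×1.71 + 139×1.71 = 571.14
T_out = -20684 / 571.14 = -36.215 °C

T_out = -36.2 °C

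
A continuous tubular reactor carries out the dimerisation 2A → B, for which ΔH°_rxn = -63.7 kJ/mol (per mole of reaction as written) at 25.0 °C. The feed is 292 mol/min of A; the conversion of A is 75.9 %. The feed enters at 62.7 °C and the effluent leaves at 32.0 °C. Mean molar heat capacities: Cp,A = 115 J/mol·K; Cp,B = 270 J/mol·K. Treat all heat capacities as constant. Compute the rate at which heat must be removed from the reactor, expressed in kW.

Extent of reaction ξ = 0.759 × 292 / 2 = 110.81 mol/min
Reaction term: ξ·ΔH°_rxn = 110.81 × -63.7 = -7058.9 kJ/min
Sensible, feed 62.7→25 °C: -1266 kJ/min
Outlet flows (mol/min): A 70.372, B 110.81
Sensible, products 25→32.0 °C: 266.09 kJ/min
Q = ΔH = -8058.7 kJ/min = -134.31 kW
Heat removed = 134.31 kW

Q_out = 134 kW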